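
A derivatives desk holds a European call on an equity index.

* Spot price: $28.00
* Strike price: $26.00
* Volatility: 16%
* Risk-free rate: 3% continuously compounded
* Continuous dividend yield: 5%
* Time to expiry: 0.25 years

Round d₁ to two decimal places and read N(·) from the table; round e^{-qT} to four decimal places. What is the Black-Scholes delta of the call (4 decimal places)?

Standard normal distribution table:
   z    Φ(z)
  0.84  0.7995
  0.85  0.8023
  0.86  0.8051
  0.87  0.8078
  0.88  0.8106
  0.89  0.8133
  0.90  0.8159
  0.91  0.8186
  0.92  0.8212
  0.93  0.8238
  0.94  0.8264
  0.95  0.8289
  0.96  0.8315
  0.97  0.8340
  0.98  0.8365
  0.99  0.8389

σ√T = 0.16·√0.25 = 0.0800
ln(S/K) + (r − q + σ²/2)T = ln(28/26) + (0.03 − 0.05 + 0.16²/2)·0.25 = 0.0741 − 0.0018 = 0.0723
d₁ = 0.0723 / 0.0800 = 0.9038 ⇒ 0.90
N(d₁) = N(0.90) = 0.8159
Δ_call = exp(−qT)·N(d₁) = 0.9876·0.8159 = 0.8058

0.8058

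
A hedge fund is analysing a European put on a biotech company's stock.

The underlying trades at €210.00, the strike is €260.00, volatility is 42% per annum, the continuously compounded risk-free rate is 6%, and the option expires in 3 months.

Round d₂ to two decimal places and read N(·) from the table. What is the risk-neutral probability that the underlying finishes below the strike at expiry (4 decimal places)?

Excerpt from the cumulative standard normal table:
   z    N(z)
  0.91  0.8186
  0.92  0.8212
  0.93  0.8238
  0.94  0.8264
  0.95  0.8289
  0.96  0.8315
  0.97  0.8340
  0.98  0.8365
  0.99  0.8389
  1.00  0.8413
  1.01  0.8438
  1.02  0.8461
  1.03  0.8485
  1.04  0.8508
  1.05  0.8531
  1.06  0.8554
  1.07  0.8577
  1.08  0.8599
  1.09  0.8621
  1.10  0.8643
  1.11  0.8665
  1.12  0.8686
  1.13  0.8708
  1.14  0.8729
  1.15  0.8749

0.8531

T = 0.25;  σ√T = 0.2100
d₁ = [ln(210/260) + (0.06 + 0.42²/2)·0.25] / 0.2100 = [-0.2136 + 0.0370] / 0.2100 = -0.8406 ⇒ -0.84
d₂ = d₁ − σ√T = -0.8406 − 0.2100 = -1.0506 ⇒ -1.05
Pr(exercise) under Q = N(−d₂) = N(1.05) = 0.8531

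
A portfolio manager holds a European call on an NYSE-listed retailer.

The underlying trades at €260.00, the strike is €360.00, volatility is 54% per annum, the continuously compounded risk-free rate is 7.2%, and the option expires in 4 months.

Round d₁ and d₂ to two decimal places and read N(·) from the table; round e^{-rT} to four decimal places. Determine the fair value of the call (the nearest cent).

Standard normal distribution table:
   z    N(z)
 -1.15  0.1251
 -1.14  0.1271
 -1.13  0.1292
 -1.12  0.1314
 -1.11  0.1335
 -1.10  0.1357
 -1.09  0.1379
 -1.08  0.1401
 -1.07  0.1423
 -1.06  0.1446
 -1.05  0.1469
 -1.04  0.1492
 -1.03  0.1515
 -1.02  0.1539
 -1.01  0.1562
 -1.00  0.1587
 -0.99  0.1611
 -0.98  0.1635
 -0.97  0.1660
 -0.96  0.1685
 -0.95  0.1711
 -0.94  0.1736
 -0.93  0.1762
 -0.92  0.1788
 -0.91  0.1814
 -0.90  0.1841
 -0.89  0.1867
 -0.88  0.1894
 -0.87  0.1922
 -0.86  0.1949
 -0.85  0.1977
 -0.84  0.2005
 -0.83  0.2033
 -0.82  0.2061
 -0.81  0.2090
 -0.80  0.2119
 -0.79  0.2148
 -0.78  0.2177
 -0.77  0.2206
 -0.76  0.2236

€8.16

σ√T = 0.54 × 0.5774 = 0.3118
d₁ = [ln(260/360) + (0.072 + 0.54²/2)·0.3333] / 0.3118 = [-0.3254 + 0.0726] / 0.3118 = -0.8109 ⇒ -0.81
d₂ = d₁ − σ√T = -0.8109 − 0.3118 = -1.1227 ⇒ -1.12
e^(−rT) = e^(−0.072·0.3333) = 0.9763
N(d₁) = N(-0.81) = 0.2090;  N(d₂) = N(-1.12) = 0.1314
C = 260·0.2090 − 360·0.9763·0.1314 = 54.3400 − 46.1829 = 8.1571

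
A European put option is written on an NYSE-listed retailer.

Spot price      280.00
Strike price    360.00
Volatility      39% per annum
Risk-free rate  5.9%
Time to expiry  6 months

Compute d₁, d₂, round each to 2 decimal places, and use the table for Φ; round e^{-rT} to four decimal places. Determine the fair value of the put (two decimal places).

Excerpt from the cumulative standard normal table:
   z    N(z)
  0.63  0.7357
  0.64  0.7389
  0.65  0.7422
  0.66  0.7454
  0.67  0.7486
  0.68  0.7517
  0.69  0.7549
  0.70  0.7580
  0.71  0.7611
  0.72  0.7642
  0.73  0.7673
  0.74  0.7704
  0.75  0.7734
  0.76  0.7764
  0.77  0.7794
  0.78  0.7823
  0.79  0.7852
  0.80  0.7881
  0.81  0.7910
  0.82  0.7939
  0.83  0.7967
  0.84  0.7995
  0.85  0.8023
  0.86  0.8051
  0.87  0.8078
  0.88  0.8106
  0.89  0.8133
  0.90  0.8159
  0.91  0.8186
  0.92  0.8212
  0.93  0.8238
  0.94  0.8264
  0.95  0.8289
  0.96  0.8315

σ√T = 0.39 × 0.7071 = 0.2758
d₁ = [ln(280/360) + (0.059 + 0.39²/2)·0.5] / 0.2758 = [-0.2513 + 0.0675] / 0.2758 = -0.6665 ⇒ -0.67
d₂ = d₁ − σ√T = -0.6665 − 0.2758 = -0.9422 ⇒ -0.94
exp(−rT) = exp(−0.059·0.5) = 0.9709
N(−d₂) = N(0.94) = 0.8264;  N(−d₁) = N(0.67) = 0.7486
P = 360·0.9709·0.8264 − 280·0.7486 = 288.8466 − 209.6080 = 79.2386

79.24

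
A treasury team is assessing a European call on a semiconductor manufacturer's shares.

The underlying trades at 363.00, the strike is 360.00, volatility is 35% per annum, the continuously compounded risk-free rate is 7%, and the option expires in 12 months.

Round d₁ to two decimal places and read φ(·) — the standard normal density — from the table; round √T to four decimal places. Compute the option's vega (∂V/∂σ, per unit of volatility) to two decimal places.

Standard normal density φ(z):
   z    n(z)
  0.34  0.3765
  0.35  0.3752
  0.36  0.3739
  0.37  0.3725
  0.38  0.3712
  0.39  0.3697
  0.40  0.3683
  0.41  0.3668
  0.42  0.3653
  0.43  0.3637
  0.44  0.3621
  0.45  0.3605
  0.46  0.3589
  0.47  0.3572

σ√T = 0.35·√1 = 0.3500
d₁ = [ln(363/360) + (0.07 + 0.35²/2)·1] / 0.3500 = [0.0083 + 0.1313] / 0.3500 = 0.3987 which rounds to 0.40
√T = √1 = 1.0000
φ(d₁) = φ(0.40) = 0.3683
vega = S·φ(d₁)·√T = 363·0.3683·1.0000 = 133.6929

133.69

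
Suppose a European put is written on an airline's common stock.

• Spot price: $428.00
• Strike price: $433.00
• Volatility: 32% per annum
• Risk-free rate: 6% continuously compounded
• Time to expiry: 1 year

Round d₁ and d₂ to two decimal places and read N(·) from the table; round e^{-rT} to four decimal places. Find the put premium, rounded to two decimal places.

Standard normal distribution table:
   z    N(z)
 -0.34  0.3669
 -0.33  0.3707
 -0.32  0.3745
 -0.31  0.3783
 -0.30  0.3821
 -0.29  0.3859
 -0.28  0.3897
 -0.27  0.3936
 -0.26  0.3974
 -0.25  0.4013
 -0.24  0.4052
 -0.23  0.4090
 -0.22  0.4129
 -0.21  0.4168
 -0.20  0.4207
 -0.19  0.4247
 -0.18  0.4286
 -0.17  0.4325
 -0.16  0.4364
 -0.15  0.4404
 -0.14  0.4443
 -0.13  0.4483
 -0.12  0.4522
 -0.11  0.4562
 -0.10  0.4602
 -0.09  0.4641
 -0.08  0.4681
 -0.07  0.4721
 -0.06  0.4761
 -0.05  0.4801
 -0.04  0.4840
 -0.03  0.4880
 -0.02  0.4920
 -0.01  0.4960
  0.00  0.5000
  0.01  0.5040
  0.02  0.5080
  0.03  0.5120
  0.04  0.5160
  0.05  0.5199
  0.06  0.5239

σ√T = 0.32 × 1.0000 = 0.3200
ln(S/K) + (r + σ²/2)T = ln(428/433) + (0.06 + 0.32²/2)·1 = -0.0116 + 0.1112 = 0.0996
d₁ = 0.0996 / 0.3200 = 0.3112 ≈ 0.31
d₂ = d₁ − σ√T = 0.3112 − 0.3200 = -0.0088 ≈ -0.01
exp(−rT) = exp(−0.06·1) = 0.9418
N(−d₂) = N(0.01) = 0.5040;  N(−d₁) = N(-0.31) = 0.3783
P = 433·0.9418·0.5040 − 428·0.3783 = 205.5309 − 161.9124 = 43.6185

$43.62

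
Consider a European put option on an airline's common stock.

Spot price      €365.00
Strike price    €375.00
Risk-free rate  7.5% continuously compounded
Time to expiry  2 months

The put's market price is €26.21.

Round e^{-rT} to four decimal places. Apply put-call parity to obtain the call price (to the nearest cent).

€20.86

exp(−rT) = exp(−0.075·0.1667) = 0.9876
Put-call parity: C − P = S − K·e^(−rT) = 365 − 375·0.9876 = 365 − 370.3500 = -5.3500
C = P + (C − P) = 26.21 + (-5.3500) = 20.8600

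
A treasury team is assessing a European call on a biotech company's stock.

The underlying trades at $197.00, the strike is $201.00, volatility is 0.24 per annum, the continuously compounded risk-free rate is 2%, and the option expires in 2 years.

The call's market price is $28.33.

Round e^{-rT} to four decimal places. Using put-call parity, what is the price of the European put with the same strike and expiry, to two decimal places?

$24.45

exp(−rT) = exp(−0.02·2) = 0.9608
Put-call parity: C − P = S − K·e^(−rT) = 197 − 201·0.9608 = 197 − 193.1208 = 3.8792
P = C − (C − P) = 28.33 − (3.8792) = 24.4508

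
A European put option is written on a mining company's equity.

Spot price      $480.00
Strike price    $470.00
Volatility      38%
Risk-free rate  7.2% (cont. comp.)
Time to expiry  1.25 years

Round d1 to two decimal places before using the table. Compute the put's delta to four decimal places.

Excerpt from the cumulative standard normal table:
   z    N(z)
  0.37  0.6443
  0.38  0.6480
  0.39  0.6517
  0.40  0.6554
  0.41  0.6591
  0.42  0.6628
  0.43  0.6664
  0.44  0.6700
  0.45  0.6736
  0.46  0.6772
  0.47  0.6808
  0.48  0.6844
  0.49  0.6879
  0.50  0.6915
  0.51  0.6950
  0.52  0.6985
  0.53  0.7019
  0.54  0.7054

-0.3192

σ√T = 0.38 × 1.1180 = 0.4249
d₁ = [ln(480/470) + (0.072 + 0.38²/2)·1.25] / 0.4249 = [0.0211 + 0.1802] / 0.4249 = 0.4738 → 0.47
N(d₁) = N(0.47) = 0.6808
Δ_put = N(d₁) − 1 = 0.6808 − 1 = -0.3192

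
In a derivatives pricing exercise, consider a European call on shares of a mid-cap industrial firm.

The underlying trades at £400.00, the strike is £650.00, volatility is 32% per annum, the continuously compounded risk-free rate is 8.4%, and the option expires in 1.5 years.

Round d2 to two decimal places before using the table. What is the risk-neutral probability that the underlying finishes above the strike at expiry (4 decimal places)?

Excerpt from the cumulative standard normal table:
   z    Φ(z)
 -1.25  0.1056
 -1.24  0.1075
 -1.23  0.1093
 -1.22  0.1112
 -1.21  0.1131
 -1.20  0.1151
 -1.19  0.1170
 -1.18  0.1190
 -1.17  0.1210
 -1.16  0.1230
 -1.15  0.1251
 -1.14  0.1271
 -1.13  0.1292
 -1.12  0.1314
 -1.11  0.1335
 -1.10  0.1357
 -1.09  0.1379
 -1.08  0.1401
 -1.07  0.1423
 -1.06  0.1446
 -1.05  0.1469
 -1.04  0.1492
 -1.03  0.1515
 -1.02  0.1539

σ√T = 0.32 × 1.2247 = 0.3919
ln(S/K) + (r + σ²/2)T = ln(400/650) + (0.084 + 0.32²/2)·1.5 = -0.4855 + 0.2028 = -0.2827
d₁ = -0.2827 / 0.3919 = -0.7213 which rounds to -0.72
d₂ = d₁ − σ√T = -0.7213 − 0.3919 = -1.1133 which rounds to -1.11
Risk-neutral Pr[S_T > K] = N(d₂) = N(-1.11) = 0.1335

0.1335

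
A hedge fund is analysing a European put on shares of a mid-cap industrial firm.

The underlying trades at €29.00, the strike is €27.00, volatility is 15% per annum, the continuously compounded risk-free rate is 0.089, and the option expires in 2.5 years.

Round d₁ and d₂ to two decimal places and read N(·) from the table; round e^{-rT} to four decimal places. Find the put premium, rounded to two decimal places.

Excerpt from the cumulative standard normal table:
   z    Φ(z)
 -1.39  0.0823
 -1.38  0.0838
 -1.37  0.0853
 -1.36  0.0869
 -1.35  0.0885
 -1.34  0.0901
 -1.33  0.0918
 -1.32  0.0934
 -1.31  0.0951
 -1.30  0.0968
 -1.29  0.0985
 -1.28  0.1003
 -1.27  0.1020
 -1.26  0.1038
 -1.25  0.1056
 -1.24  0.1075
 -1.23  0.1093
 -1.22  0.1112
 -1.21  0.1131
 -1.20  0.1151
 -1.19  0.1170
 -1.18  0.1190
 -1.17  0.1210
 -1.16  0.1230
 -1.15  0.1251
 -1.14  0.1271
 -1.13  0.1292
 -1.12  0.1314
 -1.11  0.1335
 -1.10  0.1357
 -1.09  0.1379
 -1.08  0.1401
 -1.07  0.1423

σ√T = 0.15 × 1.5811 = 0.2372
d₁ = [ln(29/27) + (0.089 + 0.15²/2)·2.5] / 0.2372 = [0.0715 + 0.2506] / 0.2372 = 1.3580 which rounds to 1.36
d₂ = d₁ − σ√T = 1.3580 − 0.2372 = 1.1209 which rounds to 1.12
e^(−rT) = e^(−0.089·2.5) = 0.8005
N(−d₂) = N(-1.12) = 0.1314;  N(−d₁) = N(-1.36) = 0.0869
P = 27·0.8005·0.1314 − 29·0.0869 = 2.8400 − 2.5201 = 0.3199

€0.32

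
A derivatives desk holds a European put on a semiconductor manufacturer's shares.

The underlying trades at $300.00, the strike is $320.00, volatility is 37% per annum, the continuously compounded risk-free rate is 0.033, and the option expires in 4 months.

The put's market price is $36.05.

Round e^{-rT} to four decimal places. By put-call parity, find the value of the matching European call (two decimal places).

exp(−rT) = exp(−0.033·0.3333) = 0.9891
Put-call parity: C − P = S − K·e^(−rT) = 300 − 320·0.9891 = 300 − 316.5120 = -16.5120
C = P + (C − P) = 36.05 + (-16.5120) = 19.5380

$19.54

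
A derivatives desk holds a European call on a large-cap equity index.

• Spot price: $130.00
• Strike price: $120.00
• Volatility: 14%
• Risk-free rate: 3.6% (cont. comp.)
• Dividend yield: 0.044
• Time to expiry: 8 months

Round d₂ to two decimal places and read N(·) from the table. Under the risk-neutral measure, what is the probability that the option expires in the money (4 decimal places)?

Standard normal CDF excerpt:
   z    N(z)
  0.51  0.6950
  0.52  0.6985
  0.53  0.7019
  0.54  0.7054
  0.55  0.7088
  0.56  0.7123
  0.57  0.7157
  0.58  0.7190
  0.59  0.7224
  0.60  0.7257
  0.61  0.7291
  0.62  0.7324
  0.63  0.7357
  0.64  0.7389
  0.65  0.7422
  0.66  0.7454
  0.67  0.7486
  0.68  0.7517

0.7257

T = 0.6667;  σ√T = 0.1143
ln(S/K) + (r − q + σ²/2)T = ln(130/120) + (0.036 − 0.044 + 0.14²/2)·0.6667 = 0.0800 + 0.0012 = 0.0812
d₁ = 0.0812 / 0.1143 = 0.7107 which rounds to 0.71
d₂ = d₁ − σ√T = 0.7107 − 0.1143 = 0.5964 which rounds to 0.60
Pr(exercise) under Q = N(d₂) = 0.7257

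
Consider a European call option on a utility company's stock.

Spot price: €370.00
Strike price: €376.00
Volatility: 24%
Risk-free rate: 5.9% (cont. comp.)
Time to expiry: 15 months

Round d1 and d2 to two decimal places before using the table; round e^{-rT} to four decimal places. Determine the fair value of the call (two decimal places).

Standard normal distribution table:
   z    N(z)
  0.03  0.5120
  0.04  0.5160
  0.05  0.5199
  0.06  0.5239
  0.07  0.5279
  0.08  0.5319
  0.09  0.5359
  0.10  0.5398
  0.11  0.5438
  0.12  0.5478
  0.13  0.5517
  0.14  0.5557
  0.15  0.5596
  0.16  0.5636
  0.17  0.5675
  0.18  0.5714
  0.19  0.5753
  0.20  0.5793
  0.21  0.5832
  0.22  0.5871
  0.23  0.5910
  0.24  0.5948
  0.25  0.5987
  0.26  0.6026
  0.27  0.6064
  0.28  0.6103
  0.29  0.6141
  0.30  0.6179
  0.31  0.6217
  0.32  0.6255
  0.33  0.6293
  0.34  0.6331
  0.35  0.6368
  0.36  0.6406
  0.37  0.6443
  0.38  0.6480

σ√T = 0.24·√1.25 = 0.2683
d₁ = [ln(370/376) + (0.059 + 0.24²/2)·1.25] / 0.2683 = [-0.0161 + 0.1097] / 0.2683 = 0.3491 → 0.35
d₂ = d₁ − σ√T = 0.3491 − 0.2683 = 0.0807 → 0.08
e^(−rT) = e^(−0.059·1.25) = 0.9289
C = 370·N(0.35) − 376·0.9289·N(0.08) = 370·0.6368 − 376·0.9289·0.5319 = 235.6160 − 185.7748 = 49.8412

€49.84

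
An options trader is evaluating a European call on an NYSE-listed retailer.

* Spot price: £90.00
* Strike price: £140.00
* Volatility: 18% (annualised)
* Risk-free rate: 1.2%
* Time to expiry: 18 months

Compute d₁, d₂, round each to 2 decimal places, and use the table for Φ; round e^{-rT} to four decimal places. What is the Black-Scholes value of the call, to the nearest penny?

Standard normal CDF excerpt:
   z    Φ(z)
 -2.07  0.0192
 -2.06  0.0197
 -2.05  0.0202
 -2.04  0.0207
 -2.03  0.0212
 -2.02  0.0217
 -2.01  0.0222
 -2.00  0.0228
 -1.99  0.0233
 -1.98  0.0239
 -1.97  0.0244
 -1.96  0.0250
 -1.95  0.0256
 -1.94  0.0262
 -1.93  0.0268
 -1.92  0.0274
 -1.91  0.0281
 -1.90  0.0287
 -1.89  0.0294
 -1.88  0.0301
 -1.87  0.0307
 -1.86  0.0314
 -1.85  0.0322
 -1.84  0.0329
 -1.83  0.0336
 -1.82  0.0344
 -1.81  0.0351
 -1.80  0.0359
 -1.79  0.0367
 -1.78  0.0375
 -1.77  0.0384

σ√T = 0.18·√1.5 = 0.2205
d₁ = [ln(90/140) + (0.012 + 0.18²/2)·1.5] / 0.2205 = [-0.4418 + 0.0423] / 0.2205 = -1.8123 ⇒ -1.81
d₂ = d₁ − σ√T = -1.8123 − 0.2205 = -2.0328 ⇒ -2.03
e^(−rT) = e^(−0.012·1.5) = 0.9822
N(d₁) = N(-1.81) = 0.0351;  N(d₂) = N(-2.03) = 0.0212
C = 90·0.0351 − 140·0.9822·0.0212 = 3.1590 − 2.9152 = 0.2438

£0.24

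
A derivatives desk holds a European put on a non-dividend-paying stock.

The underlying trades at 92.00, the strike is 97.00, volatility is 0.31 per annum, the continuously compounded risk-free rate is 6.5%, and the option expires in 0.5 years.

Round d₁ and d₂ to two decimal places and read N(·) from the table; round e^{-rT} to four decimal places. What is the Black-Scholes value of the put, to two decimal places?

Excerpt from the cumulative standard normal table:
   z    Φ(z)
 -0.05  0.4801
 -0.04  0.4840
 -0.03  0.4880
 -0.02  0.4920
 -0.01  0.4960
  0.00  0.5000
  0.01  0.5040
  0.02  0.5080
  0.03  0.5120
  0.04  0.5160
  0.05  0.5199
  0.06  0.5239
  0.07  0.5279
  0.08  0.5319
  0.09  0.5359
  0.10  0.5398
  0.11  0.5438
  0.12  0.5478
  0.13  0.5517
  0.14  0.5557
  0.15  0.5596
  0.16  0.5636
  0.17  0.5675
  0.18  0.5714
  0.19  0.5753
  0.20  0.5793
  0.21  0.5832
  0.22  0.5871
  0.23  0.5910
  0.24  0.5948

9.13

σ√T = 0.31 × 0.7071 = 0.2192
ln(S/K) + (r + σ²/2)T = ln(92/97) + (0.065 + 0.31²/2)·0.5 = -0.0529 + 0.0565 = 0.0036
d₁ = 0.0036 / 0.2192 = 0.0164 ⇒ 0.02
d₂ = d₁ − σ√T = 0.0164 − 0.2192 = -0.2028 ⇒ -0.20
exp(−rT) = exp(−0.065·0.5) = 0.9680
N(−d₂) = N(0.20) = 0.5793;  N(−d₁) = N(-0.02) = 0.4920
P = 97·0.9680·0.5793 − 92·0.4920 = 54.3940 − 45.2640 = 9.1300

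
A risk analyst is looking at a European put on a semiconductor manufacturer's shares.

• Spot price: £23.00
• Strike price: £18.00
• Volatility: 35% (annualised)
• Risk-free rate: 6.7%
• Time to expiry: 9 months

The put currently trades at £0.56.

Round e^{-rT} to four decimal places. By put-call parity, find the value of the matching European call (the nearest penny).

e^(−rT) = e^(−0.067·0.75) = 0.9510
Put-call parity: C − P = S − K·e^(−rT) = 23 − 18·0.9510 = 23 − 17.1180 = 5.8820
C = P + (C − P) = 0.56 + (5.8820) = 6.4420

£6.44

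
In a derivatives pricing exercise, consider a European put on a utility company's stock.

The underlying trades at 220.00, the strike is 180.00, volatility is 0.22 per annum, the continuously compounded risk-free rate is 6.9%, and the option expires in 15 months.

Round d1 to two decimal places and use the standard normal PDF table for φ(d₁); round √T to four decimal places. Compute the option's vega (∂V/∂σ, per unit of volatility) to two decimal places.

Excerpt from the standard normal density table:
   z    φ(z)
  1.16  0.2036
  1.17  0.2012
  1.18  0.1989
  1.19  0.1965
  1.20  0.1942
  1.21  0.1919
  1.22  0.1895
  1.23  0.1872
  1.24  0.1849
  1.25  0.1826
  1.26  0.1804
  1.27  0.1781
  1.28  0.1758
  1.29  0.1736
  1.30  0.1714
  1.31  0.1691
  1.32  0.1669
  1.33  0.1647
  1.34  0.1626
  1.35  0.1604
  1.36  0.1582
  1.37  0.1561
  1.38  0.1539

T = 1.25;  σ√T = 0.2460
d₁ = [ln(220/180) + (0.069 + ½·0.22²)·1.25] / (σ√T) = (0.2007 + 0.1165) / 0.2460 = 1.2895 → 1.29
√T = √1.25 = 1.1180
φ(d₁) = φ(1.29) = 0.1736
vega = S·φ(d₁)·√T = 220·0.1736·1.1180 = 42.6987

42.70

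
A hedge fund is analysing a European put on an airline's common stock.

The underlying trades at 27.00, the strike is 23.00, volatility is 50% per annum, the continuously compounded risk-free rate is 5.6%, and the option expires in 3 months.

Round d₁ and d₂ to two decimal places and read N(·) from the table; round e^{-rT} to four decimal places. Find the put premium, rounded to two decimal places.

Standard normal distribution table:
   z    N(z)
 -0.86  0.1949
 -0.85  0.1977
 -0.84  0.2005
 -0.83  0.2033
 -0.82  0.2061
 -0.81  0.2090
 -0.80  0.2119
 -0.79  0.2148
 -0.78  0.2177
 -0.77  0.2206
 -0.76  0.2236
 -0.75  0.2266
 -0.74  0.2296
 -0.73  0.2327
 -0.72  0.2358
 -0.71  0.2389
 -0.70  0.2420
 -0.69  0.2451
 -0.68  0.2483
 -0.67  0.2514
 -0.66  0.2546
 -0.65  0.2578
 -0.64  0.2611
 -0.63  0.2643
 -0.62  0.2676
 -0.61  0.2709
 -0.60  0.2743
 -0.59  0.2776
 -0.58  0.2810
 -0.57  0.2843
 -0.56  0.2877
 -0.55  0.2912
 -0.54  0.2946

0.88

σ√T = 0.5·√0.25 = 0.2500
d₁ = [ln(27/23) + (0.056 + 0.5²/2)·0.25] / 0.2500 = [0.1603 + 0.0452] / 0.2500 = 0.8224 → 0.82
d₂ = d₁ − σ√T = 0.8224 − 0.2500 = 0.5724 → 0.57
exp(−rT) = exp(−0.056·0.25) = 0.9861
N(−d₂) = N(-0.57) = 0.2843;  N(−d₁) = N(-0.82) = 0.2061
P = 23·0.9861·0.2843 − 27·0.2061 = 6.4480 − 5.5647 = 0.8833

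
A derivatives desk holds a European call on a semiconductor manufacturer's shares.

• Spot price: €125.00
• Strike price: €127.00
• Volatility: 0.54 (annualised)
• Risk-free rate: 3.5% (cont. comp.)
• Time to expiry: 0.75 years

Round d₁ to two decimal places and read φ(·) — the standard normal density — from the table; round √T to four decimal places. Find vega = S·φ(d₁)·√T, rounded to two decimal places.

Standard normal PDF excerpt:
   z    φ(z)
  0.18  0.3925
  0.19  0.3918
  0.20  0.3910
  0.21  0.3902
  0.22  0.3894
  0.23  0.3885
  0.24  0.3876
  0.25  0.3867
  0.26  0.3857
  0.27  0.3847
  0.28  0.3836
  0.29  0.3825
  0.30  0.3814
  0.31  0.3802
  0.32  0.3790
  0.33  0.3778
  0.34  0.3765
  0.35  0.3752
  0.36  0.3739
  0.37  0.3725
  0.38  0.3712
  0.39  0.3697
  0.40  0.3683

41.75

σ√T = 0.54 × 0.8660 = 0.4677
d₁ = [ln(125/127) + (0.035 + ½·0.54²)·0.75] / (σ√T) = (-0.0159 + 0.1356) / 0.4677 = 0.2560 ≈ 0.26
√T = √0.75 = 0.8660
φ(d₁) = φ(0.26) = 0.3857
vega = S·φ(d₁)·√T = 125·0.3857·0.8660 = 41.7520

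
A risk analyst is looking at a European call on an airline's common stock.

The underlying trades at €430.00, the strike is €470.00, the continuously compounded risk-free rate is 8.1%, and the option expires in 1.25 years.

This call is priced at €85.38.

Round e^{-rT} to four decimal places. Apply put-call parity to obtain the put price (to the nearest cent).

exp(−rT) = exp(−0.081·1.25) = 0.9037
Put-call parity: C − P = S − K·e^(−rT) = 430 − 470·0.9037 = 430 − 424.7390 = 5.2610
P = C − (C − P) = 85.38 − (5.2610) = 80.1190

€80.12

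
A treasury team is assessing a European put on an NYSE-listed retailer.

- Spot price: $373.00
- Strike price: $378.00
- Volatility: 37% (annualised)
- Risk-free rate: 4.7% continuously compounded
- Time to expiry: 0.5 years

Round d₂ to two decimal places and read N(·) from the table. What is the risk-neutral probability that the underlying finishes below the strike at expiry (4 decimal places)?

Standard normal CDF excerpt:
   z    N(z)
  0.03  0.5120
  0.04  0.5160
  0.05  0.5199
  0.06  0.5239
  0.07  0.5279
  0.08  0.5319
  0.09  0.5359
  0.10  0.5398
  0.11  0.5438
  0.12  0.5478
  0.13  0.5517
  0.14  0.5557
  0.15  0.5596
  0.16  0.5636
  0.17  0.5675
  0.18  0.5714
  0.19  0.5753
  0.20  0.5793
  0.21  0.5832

0.5359

σ√T = 0.37 × 0.7071 = 0.2616
d₁ = [ln(373/378) + (0.047 + 0.37²/2)·0.5] / 0.2616 = [-0.0133 + 0.0577] / 0.2616 = 0.1697 → 0.17
d₂ = d₁ − σ√T = 0.1697 − 0.2616 = -0.0919 → -0.09
Pr(exercise) under Q = N(−d₂) = N(0.09) = 0.5359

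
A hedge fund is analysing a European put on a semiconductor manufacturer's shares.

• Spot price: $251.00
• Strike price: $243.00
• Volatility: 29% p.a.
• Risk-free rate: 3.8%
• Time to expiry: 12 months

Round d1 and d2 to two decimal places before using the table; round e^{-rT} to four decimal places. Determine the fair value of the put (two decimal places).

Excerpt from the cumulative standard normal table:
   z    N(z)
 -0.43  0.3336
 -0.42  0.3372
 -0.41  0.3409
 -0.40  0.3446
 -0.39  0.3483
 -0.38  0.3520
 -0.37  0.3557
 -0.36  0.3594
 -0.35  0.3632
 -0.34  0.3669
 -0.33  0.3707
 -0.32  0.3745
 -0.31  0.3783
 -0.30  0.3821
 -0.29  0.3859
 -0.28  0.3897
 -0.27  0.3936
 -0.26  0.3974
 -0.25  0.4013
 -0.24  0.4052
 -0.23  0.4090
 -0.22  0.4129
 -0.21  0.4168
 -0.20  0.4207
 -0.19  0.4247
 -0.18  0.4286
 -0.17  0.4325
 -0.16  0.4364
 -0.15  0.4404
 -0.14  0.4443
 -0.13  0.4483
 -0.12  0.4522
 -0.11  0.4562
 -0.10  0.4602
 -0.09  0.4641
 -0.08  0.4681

T = 1;  σ√T = 0.2900
ln(S/K) + (r + σ²/2)T = ln(251/243) + (0.038 + 0.29²/2)·1 = 0.0324 + 0.0800 = 0.1124
d₁ = 0.1124 / 0.2900 = 0.3877 → 0.39
d₂ = d₁ − σ√T = 0.3877 − 0.2900 = 0.0977 → 0.10
e^(−rT) = e^(−0.038·1) = 0.9627
P = 243·0.9627·N(-0.10) − 251·N(-0.39) = 243·0.9627·0.4602 − 251·0.3483 = 107.6574 − 87.4233 = 20.2341

$20.23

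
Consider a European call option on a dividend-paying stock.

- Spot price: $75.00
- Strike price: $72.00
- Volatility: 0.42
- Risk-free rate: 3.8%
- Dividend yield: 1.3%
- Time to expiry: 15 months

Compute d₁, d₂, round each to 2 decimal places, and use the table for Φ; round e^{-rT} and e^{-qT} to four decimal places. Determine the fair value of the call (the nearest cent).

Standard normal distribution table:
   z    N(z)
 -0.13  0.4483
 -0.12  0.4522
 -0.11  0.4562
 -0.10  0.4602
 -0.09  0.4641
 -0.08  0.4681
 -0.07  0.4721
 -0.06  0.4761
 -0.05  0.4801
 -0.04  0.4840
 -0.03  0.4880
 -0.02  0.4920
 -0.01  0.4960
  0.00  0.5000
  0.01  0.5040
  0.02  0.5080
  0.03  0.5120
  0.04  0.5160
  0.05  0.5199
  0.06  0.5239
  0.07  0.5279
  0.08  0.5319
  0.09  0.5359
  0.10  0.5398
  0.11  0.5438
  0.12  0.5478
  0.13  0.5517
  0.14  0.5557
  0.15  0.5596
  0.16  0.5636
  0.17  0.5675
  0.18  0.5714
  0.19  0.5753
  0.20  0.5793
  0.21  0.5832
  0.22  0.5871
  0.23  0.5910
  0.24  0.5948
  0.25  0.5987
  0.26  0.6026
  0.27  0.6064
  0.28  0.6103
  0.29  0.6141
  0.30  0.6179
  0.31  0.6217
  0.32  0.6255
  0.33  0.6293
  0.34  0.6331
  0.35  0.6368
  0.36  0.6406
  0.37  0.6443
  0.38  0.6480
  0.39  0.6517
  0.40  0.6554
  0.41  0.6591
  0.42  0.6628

$15.95

σ√T = 0.42·√1.25 = 0.4696
d₁ = [ln(75/72) + (0.038 − 0.013 + ½·0.42²)·1.25] / (σ√T) = (0.0408 + 0.1415) / 0.4696 = 0.3883 ≈ 0.39
d₂ = 0.3883 − 0.4696 = -0.0813 ≈ -0.08
exp(−qT) = exp(−0.013·1.25) = 0.9839;  exp(−rT) = exp(−0.038·1.25) = 0.9536
N(d₁) = N(0.39) = 0.6517;  N(d₂) = N(-0.08) = 0.4681
C = 75·0.9839·0.6517 − 72·0.9536·0.4681 = 48.0906 − 32.1394 = 15.9512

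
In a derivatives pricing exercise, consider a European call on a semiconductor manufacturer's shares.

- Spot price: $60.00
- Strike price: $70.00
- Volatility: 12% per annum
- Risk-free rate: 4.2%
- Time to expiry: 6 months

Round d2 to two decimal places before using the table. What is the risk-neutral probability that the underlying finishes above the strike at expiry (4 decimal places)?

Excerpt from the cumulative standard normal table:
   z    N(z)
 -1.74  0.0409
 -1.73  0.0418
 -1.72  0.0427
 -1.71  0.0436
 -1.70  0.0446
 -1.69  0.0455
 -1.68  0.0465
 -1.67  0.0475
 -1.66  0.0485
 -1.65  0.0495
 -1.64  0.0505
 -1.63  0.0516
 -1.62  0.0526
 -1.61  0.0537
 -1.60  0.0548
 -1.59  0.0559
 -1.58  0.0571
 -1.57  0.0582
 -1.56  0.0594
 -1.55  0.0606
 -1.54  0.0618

σ√T = 0.12·√0.5 = 0.0849
d₁ = [ln(60/70) + (0.042 + 0.12²/2)·0.5] / 0.0849 = [-0.1542 + 0.0246] / 0.0849 = -1.5268 ≈ -1.53
d₂ = d₁ − σ√T = -1.5268 − 0.0849 = -1.6116 ≈ -1.61
Risk-neutral Pr[S_T > K] = N(d₂) = N(-1.61) = 0.0537

0.0537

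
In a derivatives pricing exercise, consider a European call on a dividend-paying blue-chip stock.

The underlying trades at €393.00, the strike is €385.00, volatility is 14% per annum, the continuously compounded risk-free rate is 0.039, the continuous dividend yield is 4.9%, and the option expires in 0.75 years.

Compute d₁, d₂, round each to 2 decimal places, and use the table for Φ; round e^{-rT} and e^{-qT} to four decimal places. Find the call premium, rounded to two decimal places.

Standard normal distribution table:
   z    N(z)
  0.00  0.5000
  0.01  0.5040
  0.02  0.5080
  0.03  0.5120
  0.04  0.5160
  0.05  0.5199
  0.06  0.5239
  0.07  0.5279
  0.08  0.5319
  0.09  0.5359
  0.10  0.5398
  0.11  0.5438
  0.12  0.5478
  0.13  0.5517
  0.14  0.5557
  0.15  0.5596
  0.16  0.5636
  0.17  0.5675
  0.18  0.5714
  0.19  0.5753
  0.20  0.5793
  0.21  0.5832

€20.58

T = 0.75;  σ√T = 0.1212
d₁ = [ln(393/385) + (0.039 − 0.049 + 0.14²/2)·0.75] / 0.1212 = [0.0206 − 0.0002] / 0.1212 = 0.1684 ⇒ 0.17
d₂ = d₁ − σ√T = 0.1684 − 0.1212 = 0.0471 ⇒ 0.05
exp(−qT) = exp(−0.049·0.75) = 0.9639;  exp(−rT) = exp(−0.039·0.75) = 0.9712
N(d₁) = N(0.17) = 0.5675;  N(d₂) = N(0.05) = 0.5199
C = 393·0.9639·0.5675 − 385·0.9712·0.5199 = 214.9762 − 194.3968 = 20.5794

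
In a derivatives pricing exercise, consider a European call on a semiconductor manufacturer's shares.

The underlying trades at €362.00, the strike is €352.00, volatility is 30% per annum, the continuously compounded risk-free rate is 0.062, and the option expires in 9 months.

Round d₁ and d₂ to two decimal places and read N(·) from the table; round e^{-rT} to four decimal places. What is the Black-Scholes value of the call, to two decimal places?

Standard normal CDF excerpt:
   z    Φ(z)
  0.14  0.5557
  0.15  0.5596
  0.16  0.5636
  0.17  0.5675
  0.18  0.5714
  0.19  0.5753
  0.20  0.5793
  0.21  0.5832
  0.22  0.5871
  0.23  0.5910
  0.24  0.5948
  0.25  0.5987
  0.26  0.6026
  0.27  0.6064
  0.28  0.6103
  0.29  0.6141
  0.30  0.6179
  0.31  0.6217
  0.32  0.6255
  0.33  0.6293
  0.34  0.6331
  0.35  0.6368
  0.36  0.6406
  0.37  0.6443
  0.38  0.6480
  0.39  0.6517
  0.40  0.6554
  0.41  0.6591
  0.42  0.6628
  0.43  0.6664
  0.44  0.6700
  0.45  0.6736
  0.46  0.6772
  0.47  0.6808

σ√T = 0.3·√0.75 = 0.2598
d₁ = [ln(362/352) + (0.062 + 0.3²/2)·0.75] / 0.2598 = [0.0280 + 0.0803] / 0.2598 = 0.4167 → 0.42
d₂ = d₁ − σ√T = 0.4167 − 0.2598 = 0.1569 → 0.16
exp(−rT) = exp(−0.062·0.75) = 0.9546
C = 362·N(0.42) − 352·0.9546·N(0.16) = 362·0.6628 − 352·0.9546·0.5636 = 239.9336 − 189.3804 = 50.5532

€50.55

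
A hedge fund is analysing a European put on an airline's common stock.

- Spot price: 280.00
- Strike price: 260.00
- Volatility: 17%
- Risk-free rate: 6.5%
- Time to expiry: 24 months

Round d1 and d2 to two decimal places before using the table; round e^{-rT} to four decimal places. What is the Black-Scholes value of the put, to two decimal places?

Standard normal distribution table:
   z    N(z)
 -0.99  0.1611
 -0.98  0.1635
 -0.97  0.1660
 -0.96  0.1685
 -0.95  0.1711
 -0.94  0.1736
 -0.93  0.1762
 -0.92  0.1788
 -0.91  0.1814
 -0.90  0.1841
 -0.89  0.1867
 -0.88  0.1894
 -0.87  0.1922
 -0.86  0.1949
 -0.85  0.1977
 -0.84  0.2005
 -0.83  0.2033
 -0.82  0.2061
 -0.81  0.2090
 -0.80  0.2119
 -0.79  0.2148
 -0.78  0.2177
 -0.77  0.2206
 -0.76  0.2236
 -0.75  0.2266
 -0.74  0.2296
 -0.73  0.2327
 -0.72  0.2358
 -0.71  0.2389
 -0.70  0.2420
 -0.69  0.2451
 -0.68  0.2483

T = 2;  σ√T = 0.2404
d₁ = [ln(280/260) + (0.065 + 0.17²/2)·2] / 0.2404 = [0.0741 + 0.1589] / 0.2404 = 0.9692 → 0.97
d₂ = d₁ − σ√T = 0.9692 − 0.2404 = 0.7288 → 0.73
e^(−rT) = e^(−0.065·2) = 0.8781
N(−d₂) = N(-0.73) = 0.2327;  N(−d₁) = N(-0.97) = 0.1660
P = 260·0.8781·0.2327 − 280·0.1660 = 53.1268 − 46.4800 = 6.6468

6.65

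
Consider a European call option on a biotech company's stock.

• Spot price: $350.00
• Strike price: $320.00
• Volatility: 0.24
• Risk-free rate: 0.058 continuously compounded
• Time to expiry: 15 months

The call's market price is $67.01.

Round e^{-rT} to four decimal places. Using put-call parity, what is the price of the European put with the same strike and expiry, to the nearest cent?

e^(−rT) = e^(−0.058·1.25) = 0.9301
Put-call parity: C − P = S − K·e^(−rT) = 350 − 320·0.9301 = 350 − 297.6320 = 52.3680
P = C − (C − P) = 67.01 − (52.3680) = 14.6420

$14.64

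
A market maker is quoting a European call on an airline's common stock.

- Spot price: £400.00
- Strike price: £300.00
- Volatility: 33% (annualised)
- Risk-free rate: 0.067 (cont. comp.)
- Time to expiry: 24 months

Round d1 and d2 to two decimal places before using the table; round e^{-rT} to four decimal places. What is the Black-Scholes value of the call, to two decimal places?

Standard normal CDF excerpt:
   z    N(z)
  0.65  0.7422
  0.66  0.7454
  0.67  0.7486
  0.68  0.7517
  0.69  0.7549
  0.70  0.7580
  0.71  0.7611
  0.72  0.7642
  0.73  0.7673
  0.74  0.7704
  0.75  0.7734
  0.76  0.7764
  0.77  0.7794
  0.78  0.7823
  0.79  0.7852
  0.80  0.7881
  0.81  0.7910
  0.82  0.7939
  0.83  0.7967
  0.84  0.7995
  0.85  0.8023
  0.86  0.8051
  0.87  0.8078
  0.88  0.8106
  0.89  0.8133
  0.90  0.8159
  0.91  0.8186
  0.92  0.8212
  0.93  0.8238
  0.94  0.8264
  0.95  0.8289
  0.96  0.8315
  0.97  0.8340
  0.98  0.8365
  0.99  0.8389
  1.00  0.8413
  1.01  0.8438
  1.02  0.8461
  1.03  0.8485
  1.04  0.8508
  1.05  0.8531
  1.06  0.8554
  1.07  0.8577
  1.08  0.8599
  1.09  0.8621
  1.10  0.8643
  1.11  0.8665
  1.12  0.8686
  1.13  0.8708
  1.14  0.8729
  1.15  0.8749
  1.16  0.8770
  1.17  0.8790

T = 2;  σ√T = 0.4667
d₁ = [ln(400/300) + (0.067 + 0.33²/2)·2] / 0.4667 = [0.2877 + 0.2429] / 0.4667 = 1.1369 → 1.14
d₂ = d₁ − σ√T = 1.1369 − 0.4667 = 0.6702 → 0.67
exp(−rT) = exp(−0.067·2) = 0.8746
C = 400·N(1.14) − 300·0.8746·N(0.67) = 400·0.8729 − 300·0.8746·0.7486 = 349.1600 − 196.4177 = 152.7423

£152.74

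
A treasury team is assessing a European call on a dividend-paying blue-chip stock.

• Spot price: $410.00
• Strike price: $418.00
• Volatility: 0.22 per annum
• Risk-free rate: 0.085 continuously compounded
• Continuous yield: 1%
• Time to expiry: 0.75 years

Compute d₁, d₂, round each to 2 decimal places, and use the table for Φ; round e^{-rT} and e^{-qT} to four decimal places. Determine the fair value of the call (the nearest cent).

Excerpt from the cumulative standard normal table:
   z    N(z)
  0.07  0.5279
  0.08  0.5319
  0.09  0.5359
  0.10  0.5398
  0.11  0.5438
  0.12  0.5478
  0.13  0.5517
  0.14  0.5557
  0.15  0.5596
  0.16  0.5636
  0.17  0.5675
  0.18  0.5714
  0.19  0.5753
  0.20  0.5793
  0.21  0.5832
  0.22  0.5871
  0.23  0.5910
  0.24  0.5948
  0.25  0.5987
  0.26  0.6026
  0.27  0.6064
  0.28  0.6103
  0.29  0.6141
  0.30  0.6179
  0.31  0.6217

$38.20

T = 0.75;  σ√T = 0.1905
d₁ = [ln(410/418) + (0.085 − 0.01 + 0.22²/2)·0.75] / 0.1905 = [-0.0193 + 0.0744] / 0.1905 = 0.2891 ≈ 0.29
d₂ = d₁ − σ√T = 0.2891 − 0.1905 = 0.0985 ≈ 0.10
e^(−qT) = e^(−0.01·0.75) = 0.9925;  e^(−rT) = e^(−0.085·0.75) = 0.9382
N(d₁) = N(0.29) = 0.6141;  N(d₂) = N(0.10) = 0.5398
C = 410·0.9925·0.6141 − 418·0.9382·0.5398 = 249.8926 − 211.6921 = 38.2006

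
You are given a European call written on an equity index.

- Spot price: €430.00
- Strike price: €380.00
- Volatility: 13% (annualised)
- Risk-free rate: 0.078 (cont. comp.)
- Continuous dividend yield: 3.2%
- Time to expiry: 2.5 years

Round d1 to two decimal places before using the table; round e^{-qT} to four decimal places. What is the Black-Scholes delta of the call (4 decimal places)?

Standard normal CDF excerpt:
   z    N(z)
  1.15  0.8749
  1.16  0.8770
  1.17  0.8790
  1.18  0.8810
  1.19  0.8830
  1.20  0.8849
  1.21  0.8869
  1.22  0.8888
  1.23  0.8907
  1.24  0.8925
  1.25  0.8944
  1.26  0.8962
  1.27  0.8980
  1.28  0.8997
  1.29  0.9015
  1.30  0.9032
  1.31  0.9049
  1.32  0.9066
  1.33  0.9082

σ√T = 0.13 × 1.5811 = 0.2055
ln(S/K) + (r − q + σ²/2)T = ln(430/380) + (0.078 − 0.032 + 0.13²/2)·2.5 = 0.1236 + 0.1361 = 0.2597
d₁ = 0.2597 / 0.2055 = 1.2636 ≈ 1.26
N(d₁) = N(1.26) = 0.8962
Δ_call = e^(−qT)·N(d₁) = 0.9231·0.8962 = 0.8273

0.8273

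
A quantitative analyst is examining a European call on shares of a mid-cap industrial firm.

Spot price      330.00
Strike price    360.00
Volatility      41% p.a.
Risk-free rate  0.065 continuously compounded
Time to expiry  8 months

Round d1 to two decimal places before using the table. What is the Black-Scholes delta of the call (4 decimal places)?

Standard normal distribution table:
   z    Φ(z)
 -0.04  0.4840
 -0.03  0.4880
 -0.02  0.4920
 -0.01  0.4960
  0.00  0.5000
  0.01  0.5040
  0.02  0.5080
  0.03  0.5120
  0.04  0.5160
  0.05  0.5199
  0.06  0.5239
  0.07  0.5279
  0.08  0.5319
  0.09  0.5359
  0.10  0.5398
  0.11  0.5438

0.5160

σ√T = 0.41 × 0.8165 = 0.3348
d₁ = [ln(330/360) + (0.065 + ½·0.41²)·0.6667] / (σ√T) = (-0.0870 + 0.0994) / 0.3348 = 0.0369 which rounds to 0.04
N(d₁) = N(0.04) = 0.5160
Δ_call = N(d₁) = 0.5160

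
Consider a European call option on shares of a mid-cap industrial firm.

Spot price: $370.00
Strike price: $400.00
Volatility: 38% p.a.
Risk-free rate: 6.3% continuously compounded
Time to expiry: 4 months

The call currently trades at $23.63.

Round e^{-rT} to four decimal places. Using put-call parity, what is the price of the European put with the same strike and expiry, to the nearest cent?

$45.31

e^(−rT) = e^(−0.063·0.3333) = 0.9792
Put-call parity: C − P = S − K·e^(−rT) = 370 − 400·0.9792 = 370 − 391.6800 = -21.6800
P = C − (C − P) = 23.63 − (-21.6800) = 45.3100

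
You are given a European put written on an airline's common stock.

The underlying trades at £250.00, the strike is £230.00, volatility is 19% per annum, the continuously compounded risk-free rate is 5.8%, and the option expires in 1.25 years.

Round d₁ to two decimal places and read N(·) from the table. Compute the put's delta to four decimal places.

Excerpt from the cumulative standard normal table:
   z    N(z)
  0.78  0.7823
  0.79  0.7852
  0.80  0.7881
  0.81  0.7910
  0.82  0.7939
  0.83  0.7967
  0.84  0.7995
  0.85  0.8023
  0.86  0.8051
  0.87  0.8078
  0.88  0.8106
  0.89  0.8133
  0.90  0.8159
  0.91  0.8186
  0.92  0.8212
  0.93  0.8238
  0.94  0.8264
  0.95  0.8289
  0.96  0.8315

-0.2005

T = 1.25;  σ√T = 0.2124
d₁ = [ln(250/230) + (0.058 + 0.19²/2)·1.25] / 0.2124 = [0.0834 + 0.0951] / 0.2124 = 0.8400 ⇒ 0.84
N(d₁) = N(0.84) = 0.7995
Δ_put = N(d₁) − 1 = 0.7995 − 1 = -0.2005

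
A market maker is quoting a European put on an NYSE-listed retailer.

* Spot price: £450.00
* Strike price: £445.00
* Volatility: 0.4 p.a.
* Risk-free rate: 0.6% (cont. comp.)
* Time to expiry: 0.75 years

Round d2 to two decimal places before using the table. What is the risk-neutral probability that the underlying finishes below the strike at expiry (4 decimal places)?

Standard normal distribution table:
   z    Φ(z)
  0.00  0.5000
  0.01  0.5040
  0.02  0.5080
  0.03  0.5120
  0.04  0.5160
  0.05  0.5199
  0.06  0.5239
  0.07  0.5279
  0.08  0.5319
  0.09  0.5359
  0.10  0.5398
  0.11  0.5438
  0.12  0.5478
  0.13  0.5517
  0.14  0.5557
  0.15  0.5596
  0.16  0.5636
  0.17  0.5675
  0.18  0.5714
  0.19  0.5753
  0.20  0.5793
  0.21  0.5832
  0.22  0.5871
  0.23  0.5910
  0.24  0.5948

σ√T = 0.4 × 0.8660 = 0.3464
d₁ = [ln(450/445) + (0.006 + 0.4²/2)·0.75] / 0.3464 = [0.0112 + 0.0645] / 0.3464 = 0.2185 which rounds to 0.22
d₂ = d₁ − σ√T = 0.2185 − 0.3464 = -0.1280 which rounds to -0.13
Risk-neutral Pr[S_T < K] = N(−d₂) = N(0.13) = 0.5517

0.5517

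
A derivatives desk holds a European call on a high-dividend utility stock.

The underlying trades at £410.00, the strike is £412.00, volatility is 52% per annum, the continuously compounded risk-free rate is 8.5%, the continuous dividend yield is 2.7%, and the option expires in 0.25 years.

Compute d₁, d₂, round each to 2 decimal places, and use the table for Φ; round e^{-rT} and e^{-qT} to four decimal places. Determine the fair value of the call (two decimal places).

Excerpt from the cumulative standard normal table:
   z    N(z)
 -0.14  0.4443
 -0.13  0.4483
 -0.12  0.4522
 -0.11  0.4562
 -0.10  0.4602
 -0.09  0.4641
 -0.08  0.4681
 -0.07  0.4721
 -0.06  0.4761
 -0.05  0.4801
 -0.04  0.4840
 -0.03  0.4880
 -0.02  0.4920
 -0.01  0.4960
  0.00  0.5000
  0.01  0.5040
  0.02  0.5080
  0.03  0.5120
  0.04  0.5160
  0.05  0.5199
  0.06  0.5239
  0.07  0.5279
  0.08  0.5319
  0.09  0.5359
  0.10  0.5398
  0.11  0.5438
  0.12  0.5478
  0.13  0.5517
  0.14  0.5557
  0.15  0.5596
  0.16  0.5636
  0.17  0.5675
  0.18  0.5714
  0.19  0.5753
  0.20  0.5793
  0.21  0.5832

£43.92

T = 0.25;  σ√T = 0.2600
ln(S/K) + (r − q + σ²/2)T = ln(410/412) + (0.085 − 0.027 + 0.52²/2)·0.25 = -0.0049 + 0.0483 = 0.0434
d₁ = 0.0434 / 0.2600 = 0.1671 → 0.17
d₂ = d₁ − σ√T = 0.1671 − 0.2600 = -0.0929 → -0.09
e^(−qT) = e^(−0.027·0.25) = 0.9933;  e^(−rT) = e^(−0.085·0.25) = 0.9790
N(d₁) = N(0.17) = 0.5675;  N(d₂) = N(-0.09) = 0.4641
C = 410·0.9933·0.5675 − 412·0.9790·0.4641 = 231.1161 − 187.1938 = 43.9223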